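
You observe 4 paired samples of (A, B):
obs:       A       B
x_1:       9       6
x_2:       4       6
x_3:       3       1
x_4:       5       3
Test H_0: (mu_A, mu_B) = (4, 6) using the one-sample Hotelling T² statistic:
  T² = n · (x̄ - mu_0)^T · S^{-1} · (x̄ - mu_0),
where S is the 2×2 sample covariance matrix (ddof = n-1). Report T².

Step 1 — sample mean vector:
  mean(A) = (9 + 4 + 3 + 5) / 4 = 21/4 = 5.25
  mean(B) = (6 + 6 + 1 + 3) / 4 = 16/4 = 4
  x̄ = (5.25, 4),  deviation x̄ - mu_0 = (5.25, 4) - (4, 6) = (1.25, -2).

Step 2 — sample covariance matrix, S[i,j] = (1/(n-1)) · Σ_k (x_{k,i} - mean_i) · (x_{k,j} - mean_j), divisor n-1 = 3:
  S[A,A] = ((3.75)·(3.75) + (-1.25)·(-1.25) + (-2.25)·(-2.25) + (-0.25)·(-0.25)) / 3 = 20.75/3 = 6.9167
  S[A,B] = ((3.75)·(2) + (-1.25)·(2) + (-2.25)·(-3) + (-0.25)·(-1)) / 3 = 12/3 = 4
  S[B,B] = ((2)·(2) + (2)·(2) + (-3)·(-3) + (-1)·(-1)) / 3 = 18/3 = 6
  S = [[6.9167, 4],
 [4, 6]].

Step 3 — invert S. det(S) = 6.9167·6 - (4)² = 25.5.
  S^{-1} = (1/det) · [[d, -b], [-b, a]] = [[0.2353, -0.1569],
 [-0.1569, 0.2712]].

Step 4 — quadratic form (x̄ - mu_0)^T · S^{-1} · (x̄ - mu_0):
  S^{-1} · (x̄ - mu_0) = (0.6078, -0.7386),
  (x̄ - mu_0)^T · [...] = (1.25)·(0.6078) + (-2)·(-0.7386) = 2.2369.

Step 5 — scale by n: T² = 4 · 2.2369 = 8.9477.

T² ≈ 8.9477


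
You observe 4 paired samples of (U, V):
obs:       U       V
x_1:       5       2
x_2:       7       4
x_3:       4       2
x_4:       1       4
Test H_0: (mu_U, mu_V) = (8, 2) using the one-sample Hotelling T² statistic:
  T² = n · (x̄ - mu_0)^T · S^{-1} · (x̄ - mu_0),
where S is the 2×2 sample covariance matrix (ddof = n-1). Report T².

Step 1 — sample mean vector:
  mean(U) = (5 + 7 + 4 + 1) / 4 = 17/4 = 4.25
  mean(V) = (2 + 4 + 2 + 4) / 4 = 12/4 = 3
  x̄ = (4.25, 3),  deviation x̄ - mu_0 = (4.25, 3) - (8, 2) = (-3.75, 1).

Step 2 — sample covariance matrix, S[i,j] = (1/(n-1)) · Σ_k (x_{k,i} - mean_i) · (x_{k,j} - mean_j), divisor n-1 = 3:
  S[U,U] = ((0.75)·(0.75) + (2.75)·(2.75) + (-0.25)·(-0.25) + (-3.25)·(-3.25)) / 3 = 18.75/3 = 6.25
  S[U,V] = ((0.75)·(-1) + (2.75)·(1) + (-0.25)·(-1) + (-3.25)·(1)) / 3 = -1/3 = -0.3333
  S[V,V] = ((-1)·(-1) + (1)·(1) + (-1)·(-1) + (1)·(1)) / 3 = 4/3 = 1.3333
  S = [[6.25, -0.3333],
 [-0.3333, 1.3333]].

Step 3 — invert S. det(S) = 6.25·1.3333 - (-0.3333)² = 8.2222.
  S^{-1} = (1/det) · [[d, -b], [-b, a]] = [[0.1622, 0.0405],
 [0.0405, 0.7601]].

Step 4 — quadratic form (x̄ - mu_0)^T · S^{-1} · (x̄ - mu_0):
  S^{-1} · (x̄ - mu_0) = (-0.5676, 0.6081),
  (x̄ - mu_0)^T · [...] = (-3.75)·(-0.5676) + (1)·(0.6081) = 2.7365.

Step 5 — scale by n: T² = 4 · 2.7365 = 10.9459.

T² ≈ 10.9459


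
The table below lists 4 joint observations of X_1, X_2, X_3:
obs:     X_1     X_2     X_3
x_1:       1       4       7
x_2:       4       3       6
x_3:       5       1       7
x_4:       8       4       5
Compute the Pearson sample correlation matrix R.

Step 1 — column means:
  mean(X_1) = (1 + 4 + 5 + 8) / 4 = 18/4 = 4.5
  mean(X_2) = (4 + 3 + 1 + 4) / 4 = 12/4 = 3
  mean(X_3) = (7 + 6 + 7 + 5) / 4 = 25/4 = 6.25

Step 2 — sample variances and covariances s[i,j] = (1/(n-1)) · Σ_k (x_{k,i} - mean_i) · (x_{k,j} - mean_j), with n-1 = 3:
  s[X_1,X_1] = ((-3.5)·(-3.5) + (-0.5)·(-0.5) + (0.5)·(0.5) + (3.5)·(3.5)) / 3 = 25/3 = 8.3333
  s[X_1,X_2] = ((-3.5)·(1) + (-0.5)·(0) + (0.5)·(-2) + (3.5)·(1)) / 3 = -1/3 = -0.3333
  s[X_1,X_3] = ((-3.5)·(0.75) + (-0.5)·(-0.25) + (0.5)·(0.75) + (3.5)·(-1.25)) / 3 = -6.5/3 = -2.1667
  s[X_2,X_2] = ((1)·(1) + (0)·(0) + (-2)·(-2) + (1)·(1)) / 3 = 6/3 = 2
  s[X_2,X_3] = ((1)·(0.75) + (0)·(-0.25) + (-2)·(0.75) + (1)·(-1.25)) / 3 = -2/3 = -0.6667
  s[X_3,X_3] = ((0.75)·(0.75) + (-0.25)·(-0.25) + (0.75)·(0.75) + (-1.25)·(-1.25)) / 3 = 2.75/3 = 0.9167
  Sample standard deviations s_i = √(s[i,i]):
  s(X_1) = √(8.3333) = 2.8868
  s(X_2) = √(2) = 1.4142
  s(X_3) = √(0.9167) = 0.9574

Step 3 — r_{ij} = s_{ij} / (s_i · s_j):
  r[X_1,X_1] = 1 (diagonal).
  r[X_1,X_2] = -0.3333 / (2.8868 · 1.4142) = -0.3333 / 4.0825 = -0.0816
  r[X_1,X_3] = -2.1667 / (2.8868 · 0.9574) = -2.1667 / 2.7639 = -0.7839
  r[X_2,X_2] = 1 (diagonal).
  r[X_2,X_3] = -0.6667 / (1.4142 · 0.9574) = -0.6667 / 1.354 = -0.4924
  r[X_3,X_3] = 1 (diagonal).

R is symmetric with unit diagonal. Assembling:

R = [[1, -0.0816, -0.7839],
 [-0.0816, 1, -0.4924],
 [-0.7839, -0.4924, 1]]


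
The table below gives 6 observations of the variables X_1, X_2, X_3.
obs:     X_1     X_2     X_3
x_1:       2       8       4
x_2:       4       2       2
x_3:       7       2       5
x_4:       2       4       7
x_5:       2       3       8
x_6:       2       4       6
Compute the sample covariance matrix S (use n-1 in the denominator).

Step 1 — column means:
  mean(X_1) = (2 + 4 + 7 + 2 + 2 + 2) / 6 = 19/6 = 3.1667
  mean(X_2) = (8 + 2 + 2 + 4 + 3 + 4) / 6 = 23/6 = 3.8333
  mean(X_3) = (4 + 2 + 5 + 7 + 8 + 6) / 6 = 32/6 = 5.3333

Step 2 — sample covariance S[i,j] = (1/(n-1)) · Σ_k (x_{k,i} - mean_i) · (x_{k,j} - mean_j), with n-1 = 5.
  S[X_1,X_1] = ((-1.1667)·(-1.1667) + (0.8333)·(0.8333) + (3.8333)·(3.8333) + (-1.1667)·(-1.1667) + (-1.1667)·(-1.1667) + (-1.1667)·(-1.1667)) / 5 = 20.8333/5 = 4.1667
  S[X_1,X_2] = ((-1.1667)·(4.1667) + (0.8333)·(-1.8333) + (3.8333)·(-1.8333) + (-1.1667)·(0.1667) + (-1.1667)·(-0.8333) + (-1.1667)·(0.1667)) / 5 = -12.8333/5 = -2.5667
  S[X_1,X_3] = ((-1.1667)·(-1.3333) + (0.8333)·(-3.3333) + (3.8333)·(-0.3333) + (-1.1667)·(1.6667) + (-1.1667)·(2.6667) + (-1.1667)·(0.6667)) / 5 = -8.3333/5 = -1.6667
  S[X_2,X_2] = ((4.1667)·(4.1667) + (-1.8333)·(-1.8333) + (-1.8333)·(-1.8333) + (0.1667)·(0.1667) + (-0.8333)·(-0.8333) + (0.1667)·(0.1667)) / 5 = 24.8333/5 = 4.9667
  S[X_2,X_3] = ((4.1667)·(-1.3333) + (-1.8333)·(-3.3333) + (-1.8333)·(-0.3333) + (0.1667)·(1.6667) + (-0.8333)·(2.6667) + (0.1667)·(0.6667)) / 5 = -0.6667/5 = -0.1333
  S[X_3,X_3] = ((-1.3333)·(-1.3333) + (-3.3333)·(-3.3333) + (-0.3333)·(-0.3333) + (1.6667)·(1.6667) + (2.6667)·(2.6667) + (0.6667)·(0.6667)) / 5 = 23.3333/5 = 4.6667

S is symmetric (S[j,i] = S[i,j]). Assembling:

S = [[4.1667, -2.5667, -1.6667],
 [-2.5667, 4.9667, -0.1333],
 [-1.6667, -0.1333, 4.6667]]


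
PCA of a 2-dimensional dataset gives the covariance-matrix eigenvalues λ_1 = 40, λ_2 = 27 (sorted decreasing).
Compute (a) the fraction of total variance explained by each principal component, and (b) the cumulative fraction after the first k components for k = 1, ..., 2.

Step 1 — total variance = trace(Sigma) = Σ λ_i = 40 + 27 = 67.

Step 2 — fraction explained by component i = λ_i / Σ λ:
  PC1: 40/67 = 0.597
  PC2: 27/67 = 0.403

Step 3 — cumulative fraction after k components = (λ_1 + ... + λ_k) / Σ λ:
  k = 1: 40/67 = 0.597
  k = 2: (40 + 27)/67 = 67/67 = 1

Summary (fraction, with percent):

explained: PC1 0.597 (59.7%), PC2 0.403 (40.3%);  cumulative: 0.597, 1


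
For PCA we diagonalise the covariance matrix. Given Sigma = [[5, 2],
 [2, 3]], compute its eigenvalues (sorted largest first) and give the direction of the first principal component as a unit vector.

Step 1 — characteristic polynomial of 2×2 Sigma:
  det(Sigma - λI) = λ² - trace · λ + det = 0.
  trace = 5 + 3 = 8, det = 5·3 - (2)² = 11.
Step 2 — discriminant:
  Δ = trace² - 4·det = 64 - 44 = 20.
Step 3 — eigenvalues:
  λ = (trace ± √Δ)/2 = (8 ± 4.4721)/2,
  λ_1 = 6.2361,  λ_2 = 1.7639.

Step 4 — unit eigenvector for λ_1: solve (Sigma - λ_1 I)v = 0. First row:
  (5 - 6.2361)·v_x + (2)·v_y = 0, i.e. (-1.2361)·v_x + (2)·v_y = 0,
  so v ∝ (b, λ_1 - a) = (2, 1.2361) = u.
  ||u|| = √((2)² + (1.2361)²) = √(5.5279) ≈ 2.3511,
  v_1 = u/||u|| ≈ (0.8507, 0.5257) (||v_1|| = 1).

λ_1 = 6.2361,  λ_2 = 1.7639;  v_1 ≈ (0.8507, 0.5257)


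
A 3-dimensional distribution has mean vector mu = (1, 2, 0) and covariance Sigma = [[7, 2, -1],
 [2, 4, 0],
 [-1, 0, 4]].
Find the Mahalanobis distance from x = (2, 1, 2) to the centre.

Step 1 — centre the observation: (x - mu) = (1, -1, 2).

Step 2 — invert Sigma (cofactor / det for 3×3, or solve directly):
  Sigma^{-1} = [[0.1739, -0.087, 0.0435],
 [-0.087, 0.2935, -0.0217],
 [0.0435, -0.0217, 0.2609]].

Step 3 — form the quadratic (x - mu)^T · Sigma^{-1} · (x - mu):
  Sigma^{-1} · (x - mu) = (0.3478, -0.4239, 0.587).
  (x - mu)^T · [Sigma^{-1} · (x - mu)] = (1)·(0.3478) + (-1)·(-0.4239) + (2)·(0.587) = 1.9457.

Step 4 — take square root: d = √(1.9457) ≈ 1.3949.

d(x, mu) = √(1.9457) ≈ 1.3949


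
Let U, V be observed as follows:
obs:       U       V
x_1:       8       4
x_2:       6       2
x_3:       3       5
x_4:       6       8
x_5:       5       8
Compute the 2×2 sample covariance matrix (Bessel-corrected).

Step 1 — column means:
  mean(U) = (8 + 6 + 3 + 6 + 5) / 5 = 28/5 = 5.6
  mean(V) = (4 + 2 + 5 + 8 + 8) / 5 = 27/5 = 5.4

Step 2 — sample covariance S[i,j] = (1/(n-1)) · Σ_k (x_{k,i} - mean_i) · (x_{k,j} - mean_j), with n-1 = 4.
  S[U,U] = ((2.4)·(2.4) + (0.4)·(0.4) + (-2.6)·(-2.6) + (0.4)·(0.4) + (-0.6)·(-0.6)) / 4 = 13.2/4 = 3.3
  S[U,V] = ((2.4)·(-1.4) + (0.4)·(-3.4) + (-2.6)·(-0.4) + (0.4)·(2.6) + (-0.6)·(2.6)) / 4 = -4.2/4 = -1.05
  S[V,V] = ((-1.4)·(-1.4) + (-3.4)·(-3.4) + (-0.4)·(-0.4) + (2.6)·(2.6) + (2.6)·(2.6)) / 4 = 27.2/4 = 6.8

S is symmetric (S[j,i] = S[i,j]). Assembling:

S = [[3.3, -1.05],
 [-1.05, 6.8]]


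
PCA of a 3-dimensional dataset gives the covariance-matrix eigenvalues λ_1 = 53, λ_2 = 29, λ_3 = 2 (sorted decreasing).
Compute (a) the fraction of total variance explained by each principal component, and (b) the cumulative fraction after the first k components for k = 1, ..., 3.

Step 1 — total variance = trace(Sigma) = Σ λ_i = 53 + 29 + 2 = 84.

Step 2 — fraction explained by component i = λ_i / Σ λ:
  PC1: 53/84 = 0.631
  PC2: 29/84 = 0.3452
  PC3: 2/84 = 0.0238

Step 3 — cumulative fraction after k components = (λ_1 + ... + λ_k) / Σ λ:
  k = 1: 53/84 = 0.631
  k = 2: (53 + 29)/84 = 82/84 = 0.9762
  k = 3: (53 + 29 + 2)/84 = 84/84 = 1

Summary (fraction, with percent):

explained: PC1 0.631 (63.1%), PC2 0.3452 (34.52%), PC3 0.0238 (2.38%);  cumulative: 0.631, 0.9762, 1


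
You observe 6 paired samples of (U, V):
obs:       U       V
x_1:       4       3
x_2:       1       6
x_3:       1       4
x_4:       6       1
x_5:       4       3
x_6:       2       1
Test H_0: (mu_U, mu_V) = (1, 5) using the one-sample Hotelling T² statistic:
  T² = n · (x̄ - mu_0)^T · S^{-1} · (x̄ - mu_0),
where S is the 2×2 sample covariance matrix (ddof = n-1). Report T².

Step 1 — sample mean vector:
  mean(U) = (4 + 1 + 1 + 6 + 4 + 2) / 6 = 18/6 = 3
  mean(V) = (3 + 6 + 4 + 1 + 3 + 1) / 6 = 18/6 = 3
  x̄ = (3, 3),  deviation x̄ - mu_0 = (3, 3) - (1, 5) = (2, -2).

Step 2 — sample covariance matrix, S[i,j] = (1/(n-1)) · Σ_k (x_{k,i} - mean_i) · (x_{k,j} - mean_j), divisor n-1 = 5:
  S[U,U] = ((1)·(1) + (-2)·(-2) + (-2)·(-2) + (3)·(3) + (1)·(1) + (-1)·(-1)) / 5 = 20/5 = 4
  S[U,V] = ((1)·(0) + (-2)·(3) + (-2)·(1) + (3)·(-2) + (1)·(0) + (-1)·(-2)) / 5 = -12/5 = -2.4
  S[V,V] = ((0)·(0) + (3)·(3) + (1)·(1) + (-2)·(-2) + (0)·(0) + (-2)·(-2)) / 5 = 18/5 = 3.6
  S = [[4, -2.4],
 [-2.4, 3.6]].

Step 3 — invert S. det(S) = 4·3.6 - (-2.4)² = 8.64.
  S^{-1} = (1/det) · [[d, -b], [-b, a]] = [[0.4167, 0.2778],
 [0.2778, 0.463]].

Step 4 — quadratic form (x̄ - mu_0)^T · S^{-1} · (x̄ - mu_0):
  S^{-1} · (x̄ - mu_0) = (0.2778, -0.3704),
  (x̄ - mu_0)^T · [...] = (2)·(0.2778) + (-2)·(-0.3704) = 1.2963.

Step 5 — scale by n: T² = 6 · 1.2963 = 7.7778.

T² ≈ 7.7778


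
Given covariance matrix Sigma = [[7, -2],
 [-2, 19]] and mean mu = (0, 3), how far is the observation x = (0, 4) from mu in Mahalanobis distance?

Step 1 — centre the observation: (x - mu) = (0, 1).

Step 2 — invert Sigma. det(Sigma) = 7·19 - (-2)² = 129.
  Sigma^{-1} = (1/det) · [[d, -b], [-b, a]] = [[0.1473, 0.0155],
 [0.0155, 0.0543]].

Step 3 — form the quadratic (x - mu)^T · Sigma^{-1} · (x - mu):
  Sigma^{-1} · (x - mu) = (0.0155, 0.0543).
  (x - mu)^T · [Sigma^{-1} · (x - mu)] = (0)·(0.0155) + (1)·(0.0543) = 0.0543.

Step 4 — take square root: d = √(0.0543) ≈ 0.2329.

d(x, mu) = √(0.0543) ≈ 0.2329


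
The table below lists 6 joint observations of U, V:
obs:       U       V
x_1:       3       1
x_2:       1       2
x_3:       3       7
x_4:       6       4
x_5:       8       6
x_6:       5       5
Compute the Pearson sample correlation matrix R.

Step 1 — column means:
  mean(U) = (3 + 1 + 3 + 6 + 8 + 5) / 6 = 26/6 = 4.3333
  mean(V) = (1 + 2 + 7 + 4 + 6 + 5) / 6 = 25/6 = 4.1667

Step 2 — sample variances and covariances s[i,j] = (1/(n-1)) · Σ_k (x_{k,i} - mean_i) · (x_{k,j} - mean_j), with n-1 = 5:
  s[U,U] = ((-1.3333)·(-1.3333) + (-3.3333)·(-3.3333) + (-1.3333)·(-1.3333) + (1.6667)·(1.6667) + (3.6667)·(3.6667) + (0.6667)·(0.6667)) / 5 = 31.3333/5 = 6.2667
  s[U,V] = ((-1.3333)·(-3.1667) + (-3.3333)·(-2.1667) + (-1.3333)·(2.8333) + (1.6667)·(-0.1667) + (3.6667)·(1.8333) + (0.6667)·(0.8333)) / 5 = 14.6667/5 = 2.9333
  s[V,V] = ((-3.1667)·(-3.1667) + (-2.1667)·(-2.1667) + (2.8333)·(2.8333) + (-0.1667)·(-0.1667) + (1.8333)·(1.8333) + (0.8333)·(0.8333)) / 5 = 26.8333/5 = 5.3667
  Sample standard deviations s_i = √(s[i,i]):
  s(U) = √(6.2667) = 2.5033
  s(V) = √(5.3667) = 2.3166

Step 3 — r_{ij} = s_{ij} / (s_i · s_j):
  r[U,U] = 1 (diagonal).
  r[U,V] = 2.9333 / (2.5033 · 2.3166) = 2.9333 / 5.7992 = 0.5058
  r[V,V] = 1 (diagonal).

R is symmetric with unit diagonal. Assembling:

R = [[1, 0.5058],
 [0.5058, 1]]


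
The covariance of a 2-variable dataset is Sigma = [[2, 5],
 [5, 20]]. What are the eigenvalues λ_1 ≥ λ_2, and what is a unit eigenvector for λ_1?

Step 1 — characteristic polynomial of 2×2 Sigma:
  det(Sigma - λI) = λ² - trace · λ + det = 0.
  trace = 2 + 20 = 22, det = 2·20 - (5)² = 15.
Step 2 — discriminant:
  Δ = trace² - 4·det = 484 - 60 = 424.
Step 3 — eigenvalues:
  λ = (trace ± √Δ)/2 = (22 ± 20.5913)/2,
  λ_1 = 21.2956,  λ_2 = 0.7044.

Step 4 — unit eigenvector for λ_1: solve (Sigma - λ_1 I)v = 0. First row:
  (2 - 21.2956)·v_x + (5)·v_y = 0, i.e. (-19.2956)·v_x + (5)·v_y = 0,
  so v ∝ (b, λ_1 - a) = (5, 19.2956) = u.
  ||u|| = √((5)² + (19.2956)²) = √(397.3213) ≈ 19.9329,
  v_1 = u/||u|| ≈ (0.2508, 0.968) (||v_1|| = 1).

λ_1 = 21.2956,  λ_2 = 0.7044;  v_1 ≈ (0.2508, 0.968)


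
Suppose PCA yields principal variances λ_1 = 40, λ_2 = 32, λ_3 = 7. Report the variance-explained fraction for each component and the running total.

Step 1 — total variance = trace(Sigma) = Σ λ_i = 40 + 32 + 7 = 79.

Step 2 — fraction explained by component i = λ_i / Σ λ:
  PC1: 40/79 = 0.5063
  PC2: 32/79 = 0.4051
  PC3: 7/79 = 0.0886

Step 3 — cumulative fraction after k components = (λ_1 + ... + λ_k) / Σ λ:
  k = 1: 40/79 = 0.5063
  k = 2: (40 + 32)/79 = 72/79 = 0.9114
  k = 3: (40 + 32 + 7)/79 = 79/79 = 1

Summary (fraction, with percent):

explained: PC1 0.5063 (50.63%), PC2 0.4051 (40.51%), PC3 0.0886 (8.86%);  cumulative: 0.5063, 0.9114, 1


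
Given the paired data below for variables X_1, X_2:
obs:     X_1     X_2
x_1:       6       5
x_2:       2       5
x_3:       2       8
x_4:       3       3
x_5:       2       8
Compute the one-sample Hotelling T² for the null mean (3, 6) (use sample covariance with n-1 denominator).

Step 1 — sample mean vector:
  mean(X_1) = (6 + 2 + 2 + 3 + 2) / 5 = 15/5 = 3
  mean(X_2) = (5 + 5 + 8 + 3 + 8) / 5 = 29/5 = 5.8
  x̄ = (3, 5.8),  deviation x̄ - mu_0 = (3, 5.8) - (3, 6) = (0, -0.2).

Step 2 — sample covariance matrix, S[i,j] = (1/(n-1)) · Σ_k (x_{k,i} - mean_i) · (x_{k,j} - mean_j), divisor n-1 = 4:
  S[X_1,X_1] = ((3)·(3) + (-1)·(-1) + (-1)·(-1) + (0)·(0) + (-1)·(-1)) / 4 = 12/4 = 3
  S[X_1,X_2] = ((3)·(-0.8) + (-1)·(-0.8) + (-1)·(2.2) + (0)·(-2.8) + (-1)·(2.2)) / 4 = -6/4 = -1.5
  S[X_2,X_2] = ((-0.8)·(-0.8) + (-0.8)·(-0.8) + (2.2)·(2.2) + (-2.8)·(-2.8) + (2.2)·(2.2)) / 4 = 18.8/4 = 4.7
  S = [[3, -1.5],
 [-1.5, 4.7]].

Step 3 — invert S. det(S) = 3·4.7 - (-1.5)² = 11.85.
  S^{-1} = (1/det) · [[d, -b], [-b, a]] = [[0.3966, 0.1266],
 [0.1266, 0.2532]].

Step 4 — quadratic form (x̄ - mu_0)^T · S^{-1} · (x̄ - mu_0):
  S^{-1} · (x̄ - mu_0) = (-0.0253, -0.0506),
  (x̄ - mu_0)^T · [...] = (0)·(-0.0253) + (-0.2)·(-0.0506) = 0.0101.

Step 5 — scale by n: T² = 5 · 0.0101 = 0.0506.

T² ≈ 0.0506


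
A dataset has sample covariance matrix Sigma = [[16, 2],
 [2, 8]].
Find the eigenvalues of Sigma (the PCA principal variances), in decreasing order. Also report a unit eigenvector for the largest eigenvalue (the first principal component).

Step 1 — characteristic polynomial of 2×2 Sigma:
  det(Sigma - λI) = λ² - trace · λ + det = 0.
  trace = 16 + 8 = 24, det = 16·8 - (2)² = 124.
Step 2 — discriminant:
  Δ = trace² - 4·det = 576 - 496 = 80.
Step 3 — eigenvalues:
  λ = (trace ± √Δ)/2 = (24 ± 8.9443)/2,
  λ_1 = 16.4721,  λ_2 = 7.5279.

Step 4 — unit eigenvector for λ_1: solve (Sigma - λ_1 I)v = 0. First row:
  (16 - 16.4721)·v_x + (2)·v_y = 0, i.e. (-0.4721)·v_x + (2)·v_y = 0,
  so v ∝ (b, λ_1 - a) = (2, 0.4721) = u.
  ||u|| = √((2)² + (0.4721)²) = √(4.2229) ≈ 2.055,
  v_1 = u/||u|| ≈ (0.9732, 0.2298) (||v_1|| = 1).

λ_1 = 16.4721,  λ_2 = 7.5279;  v_1 ≈ (0.9732, 0.2298)


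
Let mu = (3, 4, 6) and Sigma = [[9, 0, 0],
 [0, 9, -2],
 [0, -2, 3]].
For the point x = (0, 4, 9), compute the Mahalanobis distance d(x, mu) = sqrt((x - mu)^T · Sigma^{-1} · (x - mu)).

Step 1 — centre the observation: (x - mu) = (-3, 0, 3).

Step 2 — invert Sigma (cofactor / det for 3×3, or solve directly):
  Sigma^{-1} = [[0.1111, 0, 0],
 [0, 0.1304, 0.087],
 [0, 0.087, 0.3913]].

Step 3 — form the quadratic (x - mu)^T · Sigma^{-1} · (x - mu):
  Sigma^{-1} · (x - mu) = (-0.3333, 0.2609, 1.1739).
  (x - mu)^T · [Sigma^{-1} · (x - mu)] = (-3)·(-0.3333) + (0)·(0.2609) + (3)·(1.1739) = 4.5217.

Step 4 — take square root: d = √(4.5217) ≈ 2.1264.

d(x, mu) = √(4.5217) ≈ 2.1264


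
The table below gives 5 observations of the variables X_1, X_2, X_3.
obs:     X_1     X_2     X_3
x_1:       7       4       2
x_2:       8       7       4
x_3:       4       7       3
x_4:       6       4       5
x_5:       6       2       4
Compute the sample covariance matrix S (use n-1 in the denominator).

Step 1 — column means:
  mean(X_1) = (7 + 8 + 4 + 6 + 6) / 5 = 31/5 = 6.2
  mean(X_2) = (4 + 7 + 7 + 4 + 2) / 5 = 24/5 = 4.8
  mean(X_3) = (2 + 4 + 3 + 5 + 4) / 5 = 18/5 = 3.6

Step 2 — sample covariance S[i,j] = (1/(n-1)) · Σ_k (x_{k,i} - mean_i) · (x_{k,j} - mean_j), with n-1 = 4.
  S[X_1,X_1] = ((0.8)·(0.8) + (1.8)·(1.8) + (-2.2)·(-2.2) + (-0.2)·(-0.2) + (-0.2)·(-0.2)) / 4 = 8.8/4 = 2.2
  S[X_1,X_2] = ((0.8)·(-0.8) + (1.8)·(2.2) + (-2.2)·(2.2) + (-0.2)·(-0.8) + (-0.2)·(-2.8)) / 4 = -0.8/4 = -0.2
  S[X_1,X_3] = ((0.8)·(-1.6) + (1.8)·(0.4) + (-2.2)·(-0.6) + (-0.2)·(1.4) + (-0.2)·(0.4)) / 4 = 0.4/4 = 0.1
  S[X_2,X_2] = ((-0.8)·(-0.8) + (2.2)·(2.2) + (2.2)·(2.2) + (-0.8)·(-0.8) + (-2.8)·(-2.8)) / 4 = 18.8/4 = 4.7
  S[X_2,X_3] = ((-0.8)·(-1.6) + (2.2)·(0.4) + (2.2)·(-0.6) + (-0.8)·(1.4) + (-2.8)·(0.4)) / 4 = -1.4/4 = -0.35
  S[X_3,X_3] = ((-1.6)·(-1.6) + (0.4)·(0.4) + (-0.6)·(-0.6) + (1.4)·(1.4) + (0.4)·(0.4)) / 4 = 5.2/4 = 1.3

S is symmetric (S[j,i] = S[i,j]). Assembling:

S = [[2.2, -0.2, 0.1],
 [-0.2, 4.7, -0.35],
 [0.1, -0.35, 1.3]]


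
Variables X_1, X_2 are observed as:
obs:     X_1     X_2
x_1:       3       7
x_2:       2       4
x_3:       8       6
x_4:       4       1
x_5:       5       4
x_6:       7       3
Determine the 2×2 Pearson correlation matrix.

Step 1 — column means:
  mean(X_1) = (3 + 2 + 8 + 4 + 5 + 7) / 6 = 29/6 = 4.8333
  mean(X_2) = (7 + 4 + 6 + 1 + 4 + 3) / 6 = 25/6 = 4.1667

Step 2 — sample variances and covariances s[i,j] = (1/(n-1)) · Σ_k (x_{k,i} - mean_i) · (x_{k,j} - mean_j), with n-1 = 5:
  s[X_1,X_1] = ((-1.8333)·(-1.8333) + (-2.8333)·(-2.8333) + (3.1667)·(3.1667) + (-0.8333)·(-0.8333) + (0.1667)·(0.1667) + (2.1667)·(2.1667)) / 5 = 26.8333/5 = 5.3667
  s[X_1,X_2] = ((-1.8333)·(2.8333) + (-2.8333)·(-0.1667) + (3.1667)·(1.8333) + (-0.8333)·(-3.1667) + (0.1667)·(-0.1667) + (2.1667)·(-1.1667)) / 5 = 1.1667/5 = 0.2333
  s[X_2,X_2] = ((2.8333)·(2.8333) + (-0.1667)·(-0.1667) + (1.8333)·(1.8333) + (-3.1667)·(-3.1667) + (-0.1667)·(-0.1667) + (-1.1667)·(-1.1667)) / 5 = 22.8333/5 = 4.5667
  Sample standard deviations s_i = √(s[i,i]):
  s(X_1) = √(5.3667) = 2.3166
  s(X_2) = √(4.5667) = 2.137

Step 3 — r_{ij} = s_{ij} / (s_i · s_j):
  r[X_1,X_1] = 1 (diagonal).
  r[X_1,X_2] = 0.2333 / (2.3166 · 2.137) = 0.2333 / 4.9505 = 0.0471
  r[X_2,X_2] = 1 (diagonal).

R is symmetric with unit diagonal. Assembling:

R = [[1, 0.0471],
 [0.0471, 1]]


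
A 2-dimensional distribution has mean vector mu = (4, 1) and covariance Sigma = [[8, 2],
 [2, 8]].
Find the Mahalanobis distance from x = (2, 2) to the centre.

Step 1 — centre the observation: (x - mu) = (-2, 1).

Step 2 — invert Sigma. det(Sigma) = 8·8 - (2)² = 60.
  Sigma^{-1} = (1/det) · [[d, -b], [-b, a]] = [[0.1333, -0.0333],
 [-0.0333, 0.1333]].

Step 3 — form the quadratic (x - mu)^T · Sigma^{-1} · (x - mu):
  Sigma^{-1} · (x - mu) = (-0.3, 0.2).
  (x - mu)^T · [Sigma^{-1} · (x - mu)] = (-2)·(-0.3) + (1)·(0.2) = 0.8.

Step 4 — take square root: d = √(0.8) ≈ 0.8944.

d(x, mu) = √(0.8) ≈ 0.8944


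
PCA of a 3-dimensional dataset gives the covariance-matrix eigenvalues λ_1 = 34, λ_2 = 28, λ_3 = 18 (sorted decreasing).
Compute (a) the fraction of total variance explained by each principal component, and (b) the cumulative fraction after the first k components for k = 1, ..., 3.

Step 1 — total variance = trace(Sigma) = Σ λ_i = 34 + 28 + 18 = 80.

Step 2 — fraction explained by component i = λ_i / Σ λ:
  PC1: 34/80 = 0.425
  PC2: 28/80 = 0.35
  PC3: 18/80 = 0.225

Step 3 — cumulative fraction after k components = (λ_1 + ... + λ_k) / Σ λ:
  k = 1: 34/80 = 0.425
  k = 2: (34 + 28)/80 = 62/80 = 0.775
  k = 3: (34 + 28 + 18)/80 = 80/80 = 1

Summary (fraction, with percent):

explained: PC1 0.425 (42.5%), PC2 0.35 (35%), PC3 0.225 (22.5%);  cumulative: 0.425, 0.775, 1


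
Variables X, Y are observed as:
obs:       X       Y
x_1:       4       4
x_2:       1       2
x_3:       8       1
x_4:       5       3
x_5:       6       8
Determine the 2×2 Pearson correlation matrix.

Step 1 — column means:
  mean(X) = (4 + 1 + 8 + 5 + 6) / 5 = 24/5 = 4.8
  mean(Y) = (4 + 2 + 1 + 3 + 8) / 5 = 18/5 = 3.6

Step 2 — sample variances and covariances s[i,j] = (1/(n-1)) · Σ_k (x_{k,i} - mean_i) · (x_{k,j} - mean_j), with n-1 = 4:
  s[X,X] = ((-0.8)·(-0.8) + (-3.8)·(-3.8) + (3.2)·(3.2) + (0.2)·(0.2) + (1.2)·(1.2)) / 4 = 26.8/4 = 6.7
  s[X,Y] = ((-0.8)·(0.4) + (-3.8)·(-1.6) + (3.2)·(-2.6) + (0.2)·(-0.6) + (1.2)·(4.4)) / 4 = 2.6/4 = 0.65
  s[Y,Y] = ((0.4)·(0.4) + (-1.6)·(-1.6) + (-2.6)·(-2.6) + (-0.6)·(-0.6) + (4.4)·(4.4)) / 4 = 29.2/4 = 7.3
  Sample standard deviations s_i = √(s[i,i]):
  s(X) = √(6.7) = 2.5884
  s(Y) = √(7.3) = 2.7019

Step 3 — r_{ij} = s_{ij} / (s_i · s_j):
  r[X,X] = 1 (diagonal).
  r[X,Y] = 0.65 / (2.5884 · 2.7019) = 0.65 / 6.9936 = 0.0929
  r[Y,Y] = 1 (diagonal).

R is symmetric with unit diagonal. Assembling:

R = [[1, 0.0929],
 [0.0929, 1]]


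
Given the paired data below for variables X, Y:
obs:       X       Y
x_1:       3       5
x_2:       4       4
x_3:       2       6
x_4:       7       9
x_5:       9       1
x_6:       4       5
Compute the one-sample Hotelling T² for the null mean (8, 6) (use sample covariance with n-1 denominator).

Step 1 — sample mean vector:
  mean(X) = (3 + 4 + 2 + 7 + 9 + 4) / 6 = 29/6 = 4.8333
  mean(Y) = (5 + 4 + 6 + 9 + 1 + 5) / 6 = 30/6 = 5
  x̄ = (4.8333, 5),  deviation x̄ - mu_0 = (4.8333, 5) - (8, 6) = (-3.1667, -1).

Step 2 — sample covariance matrix, S[i,j] = (1/(n-1)) · Σ_k (x_{k,i} - mean_i) · (x_{k,j} - mean_j), divisor n-1 = 5:
  S[X,X] = ((-1.8333)·(-1.8333) + (-0.8333)·(-0.8333) + (-2.8333)·(-2.8333) + (2.1667)·(2.1667) + (4.1667)·(4.1667) + (-0.8333)·(-0.8333)) / 5 = 34.8333/5 = 6.9667
  S[X,Y] = ((-1.8333)·(0) + (-0.8333)·(-1) + (-2.8333)·(1) + (2.1667)·(4) + (4.1667)·(-4) + (-0.8333)·(0)) / 5 = -10/5 = -2
  S[Y,Y] = ((0)·(0) + (-1)·(-1) + (1)·(1) + (4)·(4) + (-4)·(-4) + (0)·(0)) / 5 = 34/5 = 6.8
  S = [[6.9667, -2],
 [-2, 6.8]].

Step 3 — invert S. det(S) = 6.9667·6.8 - (-2)² = 43.3733.
  S^{-1} = (1/det) · [[d, -b], [-b, a]] = [[0.1568, 0.0461],
 [0.0461, 0.1606]].

Step 4 — quadratic form (x̄ - mu_0)^T · S^{-1} · (x̄ - mu_0):
  S^{-1} · (x̄ - mu_0) = (-0.5426, -0.3066),
  (x̄ - mu_0)^T · [...] = (-3.1667)·(-0.5426) + (-1)·(-0.3066) = 2.0248.

Step 5 — scale by n: T² = 6 · 2.0248 = 12.1488.

T² ≈ 12.1488


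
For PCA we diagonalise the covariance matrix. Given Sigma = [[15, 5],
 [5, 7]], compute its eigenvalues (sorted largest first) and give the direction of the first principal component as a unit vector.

Step 1 — characteristic polynomial of 2×2 Sigma:
  det(Sigma - λI) = λ² - trace · λ + det = 0.
  trace = 15 + 7 = 22, det = 15·7 - (5)² = 80.
Step 2 — discriminant:
  Δ = trace² - 4·det = 484 - 320 = 164.
Step 3 — eigenvalues:
  λ = (trace ± √Δ)/2 = (22 ± 12.8062)/2,
  λ_1 = 17.4031,  λ_2 = 4.5969.

Step 4 — unit eigenvector for λ_1: solve (Sigma - λ_1 I)v = 0. First row:
  (15 - 17.4031)·v_x + (5)·v_y = 0, i.e. (-2.4031)·v_x + (5)·v_y = 0,
  so v ∝ (b, λ_1 - a) = (5, 2.4031) = u.
  ||u|| = √((5)² + (2.4031)²) = √(30.775) ≈ 5.5475,
  v_1 = u/||u|| ≈ (0.9013, 0.4332) (||v_1|| = 1).

λ_1 = 17.4031,  λ_2 = 4.5969;  v_1 ≈ (0.9013, 0.4332)


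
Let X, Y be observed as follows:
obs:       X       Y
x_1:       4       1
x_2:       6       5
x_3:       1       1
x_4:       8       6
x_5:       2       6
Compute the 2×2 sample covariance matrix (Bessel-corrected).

Step 1 — column means:
  mean(X) = (4 + 6 + 1 + 8 + 2) / 5 = 21/5 = 4.2
  mean(Y) = (1 + 5 + 1 + 6 + 6) / 5 = 19/5 = 3.8

Step 2 — sample covariance S[i,j] = (1/(n-1)) · Σ_k (x_{k,i} - mean_i) · (x_{k,j} - mean_j), with n-1 = 4.
  S[X,X] = ((-0.2)·(-0.2) + (1.8)·(1.8) + (-3.2)·(-3.2) + (3.8)·(3.8) + (-2.2)·(-2.2)) / 4 = 32.8/4 = 8.2
  S[X,Y] = ((-0.2)·(-2.8) + (1.8)·(1.2) + (-3.2)·(-2.8) + (3.8)·(2.2) + (-2.2)·(2.2)) / 4 = 15.2/4 = 3.8
  S[Y,Y] = ((-2.8)·(-2.8) + (1.2)·(1.2) + (-2.8)·(-2.8) + (2.2)·(2.2) + (2.2)·(2.2)) / 4 = 26.8/4 = 6.7

S is symmetric (S[j,i] = S[i,j]). Assembling:

S = [[8.2, 3.8],
 [3.8, 6.7]]


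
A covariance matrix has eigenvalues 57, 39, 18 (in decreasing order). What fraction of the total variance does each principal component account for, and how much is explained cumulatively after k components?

Step 1 — total variance = trace(Sigma) = Σ λ_i = 57 + 39 + 18 = 114.

Step 2 — fraction explained by component i = λ_i / Σ λ:
  PC1: 57/114 = 0.5
  PC2: 39/114 = 0.3421
  PC3: 18/114 = 0.1579

Step 3 — cumulative fraction after k components = (λ_1 + ... + λ_k) / Σ λ:
  k = 1: 57/114 = 0.5
  k = 2: (57 + 39)/114 = 96/114 = 0.8421
  k = 3: (57 + 39 + 18)/114 = 114/114 = 1

Summary (fraction, with percent):

explained: PC1 0.5 (50%), PC2 0.3421 (34.21%), PC3 0.1579 (15.79%);  cumulative: 0.5, 0.8421, 1


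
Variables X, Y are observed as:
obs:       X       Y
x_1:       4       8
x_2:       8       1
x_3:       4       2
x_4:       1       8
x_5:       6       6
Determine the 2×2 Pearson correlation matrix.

Step 1 — column means:
  mean(X) = (4 + 8 + 4 + 1 + 6) / 5 = 23/5 = 4.6
  mean(Y) = (8 + 1 + 2 + 8 + 6) / 5 = 25/5 = 5

Step 2 — sample variances and covariances s[i,j] = (1/(n-1)) · Σ_k (x_{k,i} - mean_i) · (x_{k,j} - mean_j), with n-1 = 4:
  s[X,X] = ((-0.6)·(-0.6) + (3.4)·(3.4) + (-0.6)·(-0.6) + (-3.6)·(-3.6) + (1.4)·(1.4)) / 4 = 27.2/4 = 6.8
  s[X,Y] = ((-0.6)·(3) + (3.4)·(-4) + (-0.6)·(-3) + (-3.6)·(3) + (1.4)·(1)) / 4 = -23/4 = -5.75
  s[Y,Y] = ((3)·(3) + (-4)·(-4) + (-3)·(-3) + (3)·(3) + (1)·(1)) / 4 = 44/4 = 11
  Sample standard deviations s_i = √(s[i,i]):
  s(X) = √(6.8) = 2.6077
  s(Y) = √(11) = 3.3166

Step 3 — r_{ij} = s_{ij} / (s_i · s_j):
  r[X,X] = 1 (diagonal).
  r[X,Y] = -5.75 / (2.6077 · 3.3166) = -5.75 / 8.6487 = -0.6648
  r[Y,Y] = 1 (diagonal).

R is symmetric with unit diagonal. Assembling:

R = [[1, -0.6648],
 [-0.6648, 1]]


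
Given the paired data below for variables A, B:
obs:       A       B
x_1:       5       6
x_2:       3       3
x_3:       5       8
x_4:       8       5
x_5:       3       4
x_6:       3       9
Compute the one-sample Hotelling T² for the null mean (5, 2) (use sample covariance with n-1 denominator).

Step 1 — sample mean vector:
  mean(A) = (5 + 3 + 5 + 8 + 3 + 3) / 6 = 27/6 = 4.5
  mean(B) = (6 + 3 + 8 + 5 + 4 + 9) / 6 = 35/6 = 5.8333
  x̄ = (4.5, 5.8333),  deviation x̄ - mu_0 = (4.5, 5.8333) - (5, 2) = (-0.5, 3.8333).

Step 2 — sample covariance matrix, S[i,j] = (1/(n-1)) · Σ_k (x_{k,i} - mean_i) · (x_{k,j} - mean_j), divisor n-1 = 5:
  S[A,A] = ((0.5)·(0.5) + (-1.5)·(-1.5) + (0.5)·(0.5) + (3.5)·(3.5) + (-1.5)·(-1.5) + (-1.5)·(-1.5)) / 5 = 19.5/5 = 3.9
  S[A,B] = ((0.5)·(0.1667) + (-1.5)·(-2.8333) + (0.5)·(2.1667) + (3.5)·(-0.8333) + (-1.5)·(-1.8333) + (-1.5)·(3.1667)) / 5 = 0.5/5 = 0.1
  S[B,B] = ((0.1667)·(0.1667) + (-2.8333)·(-2.8333) + (2.1667)·(2.1667) + (-0.8333)·(-0.8333) + (-1.8333)·(-1.8333) + (3.1667)·(3.1667)) / 5 = 26.8333/5 = 5.3667
  S = [[3.9, 0.1],
 [0.1, 5.3667]].

Step 3 — invert S. det(S) = 3.9·5.3667 - (0.1)² = 20.92.
  S^{-1} = (1/det) · [[d, -b], [-b, a]] = [[0.2565, -0.0048],
 [-0.0048, 0.1864]].

Step 4 — quadratic form (x̄ - mu_0)^T · S^{-1} · (x̄ - mu_0):
  S^{-1} · (x̄ - mu_0) = (-0.1466, 0.717),
  (x̄ - mu_0)^T · [...] = (-0.5)·(-0.1466) + (3.8333)·(0.717) = 2.8219.

Step 5 — scale by n: T² = 6 · 2.8219 = 16.9312.

T² ≈ 16.9312


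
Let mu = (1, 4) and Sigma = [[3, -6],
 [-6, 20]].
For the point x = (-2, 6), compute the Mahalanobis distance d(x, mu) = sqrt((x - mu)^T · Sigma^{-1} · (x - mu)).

Step 1 — centre the observation: (x - mu) = (-3, 2).

Step 2 — invert Sigma. det(Sigma) = 3·20 - (-6)² = 24.
  Sigma^{-1} = (1/det) · [[d, -b], [-b, a]] = [[0.8333, 0.25],
 [0.25, 0.125]].

Step 3 — form the quadratic (x - mu)^T · Sigma^{-1} · (x - mu):
  Sigma^{-1} · (x - mu) = (-2, -0.5).
  (x - mu)^T · [Sigma^{-1} · (x - mu)] = (-3)·(-2) + (2)·(-0.5) = 5.

Step 4 — take square root: d = √(5) ≈ 2.2361.

d(x, mu) = √(5) ≈ 2.2361


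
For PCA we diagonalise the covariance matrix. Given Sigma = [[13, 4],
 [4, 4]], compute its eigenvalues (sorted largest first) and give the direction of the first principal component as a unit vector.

Step 1 — characteristic polynomial of 2×2 Sigma:
  det(Sigma - λI) = λ² - trace · λ + det = 0.
  trace = 13 + 4 = 17, det = 13·4 - (4)² = 36.
Step 2 — discriminant:
  Δ = trace² - 4·det = 289 - 144 = 145.
Step 3 — eigenvalues:
  λ = (trace ± √Δ)/2 = (17 ± 12.0416)/2,
  λ_1 = 14.5208,  λ_2 = 2.4792.

Step 4 — unit eigenvector for λ_1: solve (Sigma - λ_1 I)v = 0. First row:
  (13 - 14.5208)·v_x + (4)·v_y = 0, i.e. (-1.5208)·v_x + (4)·v_y = 0,
  so v ∝ (b, λ_1 - a) = (4, 1.5208) = u.
  ||u|| = √((4)² + (1.5208)²) = √(18.3128) ≈ 4.2793,
  v_1 = u/||u|| ≈ (0.9347, 0.3554) (||v_1|| = 1).

λ_1 = 14.5208,  λ_2 = 2.4792;  v_1 ≈ (0.9347, 0.3554)


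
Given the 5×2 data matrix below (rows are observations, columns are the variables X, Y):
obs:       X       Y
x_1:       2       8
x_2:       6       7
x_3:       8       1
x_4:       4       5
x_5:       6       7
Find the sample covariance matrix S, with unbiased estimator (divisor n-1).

Step 1 — column means:
  mean(X) = (2 + 6 + 8 + 4 + 6) / 5 = 26/5 = 5.2
  mean(Y) = (8 + 7 + 1 + 5 + 7) / 5 = 28/5 = 5.6

Step 2 — sample covariance S[i,j] = (1/(n-1)) · Σ_k (x_{k,i} - mean_i) · (x_{k,j} - mean_j), with n-1 = 4.
  S[X,X] = ((-3.2)·(-3.2) + (0.8)·(0.8) + (2.8)·(2.8) + (-1.2)·(-1.2) + (0.8)·(0.8)) / 4 = 20.8/4 = 5.2
  S[X,Y] = ((-3.2)·(2.4) + (0.8)·(1.4) + (2.8)·(-4.6) + (-1.2)·(-0.6) + (0.8)·(1.4)) / 4 = -17.6/4 = -4.4
  S[Y,Y] = ((2.4)·(2.4) + (1.4)·(1.4) + (-4.6)·(-4.6) + (-0.6)·(-0.6) + (1.4)·(1.4)) / 4 = 31.2/4 = 7.8

S is symmetric (S[j,i] = S[i,j]). Assembling:

S = [[5.2, -4.4],
 [-4.4, 7.8]]


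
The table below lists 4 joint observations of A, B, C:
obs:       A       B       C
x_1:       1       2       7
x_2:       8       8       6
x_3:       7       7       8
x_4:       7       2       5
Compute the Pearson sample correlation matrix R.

Step 1 — column means:
  mean(A) = (1 + 8 + 7 + 7) / 4 = 23/4 = 5.75
  mean(B) = (2 + 8 + 7 + 2) / 4 = 19/4 = 4.75
  mean(C) = (7 + 6 + 8 + 5) / 4 = 26/4 = 6.5

Step 2 — sample variances and covariances s[i,j] = (1/(n-1)) · Σ_k (x_{k,i} - mean_i) · (x_{k,j} - mean_j), with n-1 = 3:
  s[A,A] = ((-4.75)·(-4.75) + (2.25)·(2.25) + (1.25)·(1.25) + (1.25)·(1.25)) / 3 = 30.75/3 = 10.25
  s[A,B] = ((-4.75)·(-2.75) + (2.25)·(3.25) + (1.25)·(2.25) + (1.25)·(-2.75)) / 3 = 19.75/3 = 6.5833
  s[A,C] = ((-4.75)·(0.5) + (2.25)·(-0.5) + (1.25)·(1.5) + (1.25)·(-1.5)) / 3 = -3.5/3 = -1.1667
  s[B,B] = ((-2.75)·(-2.75) + (3.25)·(3.25) + (2.25)·(2.25) + (-2.75)·(-2.75)) / 3 = 30.75/3 = 10.25
  s[B,C] = ((-2.75)·(0.5) + (3.25)·(-0.5) + (2.25)·(1.5) + (-2.75)·(-1.5)) / 3 = 4.5/3 = 1.5
  s[C,C] = ((0.5)·(0.5) + (-0.5)·(-0.5) + (1.5)·(1.5) + (-1.5)·(-1.5)) / 3 = 5/3 = 1.6667
  Sample standard deviations s_i = √(s[i,i]):
  s(A) = √(10.25) = 3.2016
  s(B) = √(10.25) = 3.2016
  s(C) = √(1.6667) = 1.291

Step 3 — r_{ij} = s_{ij} / (s_i · s_j):
  r[A,A] = 1 (diagonal).
  r[A,B] = 6.5833 / (3.2016 · 3.2016) = 6.5833 / 10.25 = 0.6423
  r[A,C] = -1.1667 / (3.2016 · 1.291) = -1.1667 / 4.1332 = -0.2823
  r[B,B] = 1 (diagonal).
  r[B,C] = 1.5 / (3.2016 · 1.291) = 1.5 / 4.1332 = 0.3629
  r[C,C] = 1 (diagonal).

R is symmetric with unit diagonal. Assembling:

R = [[1, 0.6423, -0.2823],
 [0.6423, 1, 0.3629],
 [-0.2823, 0.3629, 1]]


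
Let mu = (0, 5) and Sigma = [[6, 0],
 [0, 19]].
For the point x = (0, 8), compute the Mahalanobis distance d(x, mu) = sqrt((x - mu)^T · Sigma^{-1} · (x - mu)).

Step 1 — centre the observation: (x - mu) = (0, 3).

Step 2 — invert Sigma. det(Sigma) = 6·19 - (0)² = 114.
  Sigma^{-1} = (1/det) · [[d, -b], [-b, a]] = [[0.1667, 0],
 [0, 0.0526]].

Step 3 — form the quadratic (x - mu)^T · Sigma^{-1} · (x - mu):
  Sigma^{-1} · (x - mu) = (0, 0.1579).
  (x - mu)^T · [Sigma^{-1} · (x - mu)] = (0)·(0) + (3)·(0.1579) = 0.4737.

Step 4 — take square root: d = √(0.4737) ≈ 0.6882.

d(x, mu) = √(0.4737) ≈ 0.6882


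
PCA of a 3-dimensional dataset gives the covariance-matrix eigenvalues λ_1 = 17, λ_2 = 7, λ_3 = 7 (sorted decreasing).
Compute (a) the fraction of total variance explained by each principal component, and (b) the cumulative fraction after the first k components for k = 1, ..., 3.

Step 1 — total variance = trace(Sigma) = Σ λ_i = 17 + 7 + 7 = 31.

Step 2 — fraction explained by component i = λ_i / Σ λ:
  PC1: 17/31 = 0.5484
  PC2: 7/31 = 0.2258
  PC3: 7/31 = 0.2258

Step 3 — cumulative fraction after k components = (λ_1 + ... + λ_k) / Σ λ:
  k = 1: 17/31 = 0.5484
  k = 2: (17 + 7)/31 = 24/31 = 0.7742
  k = 3: (17 + 7 + 7)/31 = 31/31 = 1

Summary (fraction, with percent):

explained: PC1 0.5484 (54.84%), PC2 0.2258 (22.58%), PC3 0.2258 (22.58%);  cumulative: 0.5484, 0.7742, 1


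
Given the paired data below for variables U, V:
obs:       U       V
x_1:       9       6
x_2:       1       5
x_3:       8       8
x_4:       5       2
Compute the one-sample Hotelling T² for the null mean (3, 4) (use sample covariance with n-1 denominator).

Step 1 — sample mean vector:
  mean(U) = (9 + 1 + 8 + 5) / 4 = 23/4 = 5.75
  mean(V) = (6 + 5 + 8 + 2) / 4 = 21/4 = 5.25
  x̄ = (5.75, 5.25),  deviation x̄ - mu_0 = (5.75, 5.25) - (3, 4) = (2.75, 1.25).

Step 2 — sample covariance matrix, S[i,j] = (1/(n-1)) · Σ_k (x_{k,i} - mean_i) · (x_{k,j} - mean_j), divisor n-1 = 3:
  S[U,U] = ((3.25)·(3.25) + (-4.75)·(-4.75) + (2.25)·(2.25) + (-0.75)·(-0.75)) / 3 = 38.75/3 = 12.9167
  S[U,V] = ((3.25)·(0.75) + (-4.75)·(-0.25) + (2.25)·(2.75) + (-0.75)·(-3.25)) / 3 = 12.25/3 = 4.0833
  S[V,V] = ((0.75)·(0.75) + (-0.25)·(-0.25) + (2.75)·(2.75) + (-3.25)·(-3.25)) / 3 = 18.75/3 = 6.25
  S = [[12.9167, 4.0833],
 [4.0833, 6.25]].

Step 3 — invert S. det(S) = 12.9167·6.25 - (4.0833)² = 64.0556.
  S^{-1} = (1/det) · [[d, -b], [-b, a]] = [[0.0976, -0.0637],
 [-0.0637, 0.2016]].

Step 4 — quadratic form (x̄ - mu_0)^T · S^{-1} · (x̄ - mu_0):
  S^{-1} · (x̄ - mu_0) = (0.1886, 0.0768),
  (x̄ - mu_0)^T · [...] = (2.75)·(0.1886) + (1.25)·(0.0768) = 0.6147.

Step 5 — scale by n: T² = 4 · 0.6147 = 2.4588.

T² ≈ 2.4588


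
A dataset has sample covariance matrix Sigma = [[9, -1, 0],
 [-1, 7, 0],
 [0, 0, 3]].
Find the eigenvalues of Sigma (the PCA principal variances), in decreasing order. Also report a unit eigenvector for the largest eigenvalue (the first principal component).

Step 1 — characteristic polynomial p(λ) = det(λI - Sigma) = λ³ - tr·λ² + c_1·λ - det, where tr = trace, c_1 = sum of the principal 2×2 minors, det = det(Sigma):
  tr = 9 + 7 + 3 = 19,
  c_1 = (9·7 - (-1)²) + (9·3 - (0)²) + (7·3 - (0)²) = 62 + 27 + 21 = 110,
  det = 9·(7·3 - (0)²) - (-1)·((-1)·3 - (0)·(0)) + (0)·((-1)·(0) - 7·(0)) = 9·(21) - (-1)·(-3) + (0)·(0) = 186.
  So p(λ) = λ³ - 19λ² + 110λ - 186.
Step 2 — look for an integer root (rational root theorem: any rational root is an integer divisor of 186). Testing λ = 3:
  p(3) = 27 - 171 + 330 - 186 = 0  ✓
  Dividing out (λ - 3): p(λ) = (λ - 3)(λ² - 16λ + 62).
Step 3 — remaining eigenvalues from the quadratic λ² - 16λ + 62 = 0:
  Δ = 16² - 4·62 = 256 - 248 = 8,  λ = (16 ± √8)/2 = (16 ± 2.8284)/2 ≈ 9.4142 or 6.5858.
  Sorted: λ_1 = 9.4142,  λ_2 = 6.5858,  λ_3 = 3  (check: sum = 19 = tr ✓).

Step 4 — unit eigenvector for λ_1 ≈ 9.4142: v spans the null space of (Sigma - λ_1 I), whose rows are
  r_1 = (-0.4142, -1, 0),  r_2 = (-1, -2.4142, 0),  r_3 = (0, 0, -6.4142).
  v is orthogonal to every row, so take v ∝ r_1 × r_3 = ((-1)·(-6.4142) - (0)·(0), (0)·(0) - (-0.4142)·(-6.4142), (-0.4142)·(0) - (-1)·(0)) ≈ (6.4142, -2.6569, 0).
  Let u = (6.4142, -2.6569, 0).
  ||u|| = √((6.4142)² + (-2.6569)² + (0)²) = √(48.201) ≈ 6.9427,  v_1 = u/||u|| ≈ (0.9239, -0.3827, 0) (||v_1|| = 1).

λ_1 = 9.4142,  λ_2 = 6.5858,  λ_3 = 3;  v_1 ≈ (0.9239, -0.3827, 0)


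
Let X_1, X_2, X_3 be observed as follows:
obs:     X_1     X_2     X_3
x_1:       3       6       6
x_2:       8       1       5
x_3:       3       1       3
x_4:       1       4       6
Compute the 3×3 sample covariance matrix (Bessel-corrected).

Step 1 — column means:
  mean(X_1) = (3 + 8 + 3 + 1) / 4 = 15/4 = 3.75
  mean(X_2) = (6 + 1 + 1 + 4) / 4 = 12/4 = 3
  mean(X_3) = (6 + 5 + 3 + 6) / 4 = 20/4 = 5

Step 2 — sample covariance S[i,j] = (1/(n-1)) · Σ_k (x_{k,i} - mean_i) · (x_{k,j} - mean_j), with n-1 = 3.
  S[X_1,X_1] = ((-0.75)·(-0.75) + (4.25)·(4.25) + (-0.75)·(-0.75) + (-2.75)·(-2.75)) / 3 = 26.75/3 = 8.9167
  S[X_1,X_2] = ((-0.75)·(3) + (4.25)·(-2) + (-0.75)·(-2) + (-2.75)·(1)) / 3 = -12/3 = -4
  S[X_1,X_3] = ((-0.75)·(1) + (4.25)·(0) + (-0.75)·(-2) + (-2.75)·(1)) / 3 = -2/3 = -0.6667
  S[X_2,X_2] = ((3)·(3) + (-2)·(-2) + (-2)·(-2) + (1)·(1)) / 3 = 18/3 = 6
  S[X_2,X_3] = ((3)·(1) + (-2)·(0) + (-2)·(-2) + (1)·(1)) / 3 = 8/3 = 2.6667
  S[X_3,X_3] = ((1)·(1) + (0)·(0) + (-2)·(-2) + (1)·(1)) / 3 = 6/3 = 2

S is symmetric (S[j,i] = S[i,j]). Assembling:

S = [[8.9167, -4, -0.6667],
 [-4, 6, 2.6667],
 [-0.6667, 2.6667, 2]]


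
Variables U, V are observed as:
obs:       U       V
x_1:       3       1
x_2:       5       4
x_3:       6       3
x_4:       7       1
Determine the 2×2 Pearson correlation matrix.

Step 1 — column means:
  mean(U) = (3 + 5 + 6 + 7) / 4 = 21/4 = 5.25
  mean(V) = (1 + 4 + 3 + 1) / 4 = 9/4 = 2.25

Step 2 — sample variances and covariances s[i,j] = (1/(n-1)) · Σ_k (x_{k,i} - mean_i) · (x_{k,j} - mean_j), with n-1 = 3:
  s[U,U] = ((-2.25)·(-2.25) + (-0.25)·(-0.25) + (0.75)·(0.75) + (1.75)·(1.75)) / 3 = 8.75/3 = 2.9167
  s[U,V] = ((-2.25)·(-1.25) + (-0.25)·(1.75) + (0.75)·(0.75) + (1.75)·(-1.25)) / 3 = 0.75/3 = 0.25
  s[V,V] = ((-1.25)·(-1.25) + (1.75)·(1.75) + (0.75)·(0.75) + (-1.25)·(-1.25)) / 3 = 6.75/3 = 2.25
  Sample standard deviations s_i = √(s[i,i]):
  s(U) = √(2.9167) = 1.7078
  s(V) = √(2.25) = 1.5

Step 3 — r_{ij} = s_{ij} / (s_i · s_j):
  r[U,U] = 1 (diagonal).
  r[U,V] = 0.25 / (1.7078 · 1.5) = 0.25 / 2.5617 = 0.0976
  r[V,V] = 1 (diagonal).

R is symmetric with unit diagonal. Assembling:

R = [[1, 0.0976],
 [0.0976, 1]]
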